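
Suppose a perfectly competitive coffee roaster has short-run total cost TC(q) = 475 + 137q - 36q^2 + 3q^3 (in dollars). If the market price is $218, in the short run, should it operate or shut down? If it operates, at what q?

From TC, MC = TC'(q) = 137 - 72q + 9q^2 and AVC = VC/q = 137 - 36q + 3q^2.
The AVC parabola has its vertex at q = 36/6 = 6, where AVC = 137 - 36·6 + 3·6^2 = $29.
Because $218 ≥ $29, revenue can cover variable cost; the firm operates.
Set P = MC: 218 = 137 - 72q + 9q^2 → -81 - 72q + 9q^2 = 0. The roots are q = -1 and q = 9; the profit-maximizing output is on the rising part of MC, so q* = 9.
Check: AVC at q = 9 is $56 ≤ P, so revenue covers variable cost.
Profit = P·q − TC = 218·9 − 979 = $983.

Produce at q = 9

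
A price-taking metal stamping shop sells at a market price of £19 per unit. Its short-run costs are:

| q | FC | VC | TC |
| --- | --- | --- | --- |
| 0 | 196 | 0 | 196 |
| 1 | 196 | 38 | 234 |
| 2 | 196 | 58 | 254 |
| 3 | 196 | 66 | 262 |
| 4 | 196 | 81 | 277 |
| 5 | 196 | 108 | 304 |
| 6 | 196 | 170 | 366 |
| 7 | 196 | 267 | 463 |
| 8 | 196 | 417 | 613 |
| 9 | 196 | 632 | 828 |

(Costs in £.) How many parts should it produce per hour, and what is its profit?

Compute π = P·q − TC at each output: q=0: -196; q=1: -215; q=2: -216; q=3: -205; q=4: -201; q=5: -209; q=6: -252; q=7: -330; q=8: -461; q=9: -657.
Profit is highest at q = 0. Equivalently, the lowest AVC in the table is 81/4 ≈ £20.25 at q = 4, and P = £19 falls below it — price never covers variable cost, so the firm shuts down and loses only its fixed cost.

q = 0 (shut down); profit = -£196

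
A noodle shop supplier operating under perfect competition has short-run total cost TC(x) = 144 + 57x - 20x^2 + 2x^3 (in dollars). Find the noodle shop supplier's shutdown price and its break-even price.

Shutdown price = min AVC. AVC = 57 - 20x + 2x^2, with vertex at x = 5 and minimum $7.
ATC = 144/x + 57 - 20x + 2x^2. Setting dATC/dx = −144/x^2 − 20 + 4x = 0 gives x = 6 (since 4·6^3 − 20·6^2 = 144).
min ATC = 144/6 + 57 − 20·6 + 2·6^2 = $33. That is the break-even price.
Between these two prices the firm operates at a loss; above $33 it earns a profit.

Shutdown price = $7; break-even price = $33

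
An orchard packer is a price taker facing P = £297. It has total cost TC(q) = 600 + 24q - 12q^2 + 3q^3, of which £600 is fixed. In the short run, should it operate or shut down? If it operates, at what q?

Variable cost is VC = 24q - 12q^2 + 3q^3, so AVC = VC/q = 24 - 12q + 3q^2 and MC = dTC/dq = 24 - 24q + 9q^2.
AVC hits its minimum where MC = AVC, at q = 2, giving min AVC = 24 - 12·2 + 3·2^2 = £12.
P = £297 exceeds min AVC = £12, so the firm stays open.
Set P = MC: 297 = 24 - 24q + 9q^2 → -273 - 24q + 9q^2 = 0. The roots are q = -13/3 and q = 7; the profit-maximizing output is on the rising part of MC, so q* = 7.
Check: AVC at q = 7 is £87 ≤ P, so revenue covers variable cost.
Profit = P·q − TC = 297·7 − 1209 = £870.

Produce at q = 7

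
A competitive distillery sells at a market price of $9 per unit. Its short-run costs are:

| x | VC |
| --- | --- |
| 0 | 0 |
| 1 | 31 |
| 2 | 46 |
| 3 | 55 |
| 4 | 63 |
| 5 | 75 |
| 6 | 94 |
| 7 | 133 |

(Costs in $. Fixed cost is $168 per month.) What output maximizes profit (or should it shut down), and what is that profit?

Tabulate TR − TC: x=0: -168; x=1: -190; x=2: -196; x=3: -196; x=4: -195; x=5: -198; x=6: -208; x=7: -238.
Profit is highest at x = 0. Equivalently, the lowest AVC in the table is 75/5 ≈ $15 at x = 5, and P = $9 falls below it — price never covers variable cost, so the firm shuts down and loses only its fixed cost.

x = 0 (shut down); profit = -$168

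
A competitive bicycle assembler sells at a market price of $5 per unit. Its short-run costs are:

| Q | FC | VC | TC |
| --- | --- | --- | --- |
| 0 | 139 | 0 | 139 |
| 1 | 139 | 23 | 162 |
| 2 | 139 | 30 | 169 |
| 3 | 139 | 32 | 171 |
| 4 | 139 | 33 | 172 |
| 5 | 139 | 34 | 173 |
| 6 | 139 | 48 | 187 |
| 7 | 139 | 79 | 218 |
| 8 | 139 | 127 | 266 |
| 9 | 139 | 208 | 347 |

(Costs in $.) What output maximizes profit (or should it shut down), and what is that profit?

Tabulate TR − TC: Q=0: -139; Q=1: -157; Q=2: -159; Q=3: -156; Q=4: -152; Q=5: -148; Q=6: -157; Q=7: -183; Q=8: -226; Q=9: -302.
Profit is highest at Q = 0. Equivalently, the lowest AVC in the table is 34/5 ≈ $6.80 at Q = 5, and P = $5 falls below it — price never covers variable cost, so the firm shuts down and loses only its fixed cost.

Q = 0 (shut down); profit = -$139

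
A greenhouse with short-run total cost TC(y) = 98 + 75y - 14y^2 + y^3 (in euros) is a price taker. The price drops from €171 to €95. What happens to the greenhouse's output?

Output falls from 12 to 10

MC = 75 - 28y + 3y^2; the shutdown threshold is min AVC = €26 (at y = 7).
With P = €171 above the shutdown price, P = MC gives y = 12.
At P = €95 ≥ min AVC, set P = MC: y = 10. The firm stays open but cuts output.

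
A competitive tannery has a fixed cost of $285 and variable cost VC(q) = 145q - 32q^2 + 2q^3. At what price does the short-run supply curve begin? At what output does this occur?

The firm shuts down when price falls below the minimum of average variable cost. AVC = VC/q = 145 - 32q + 2q^2.
At the minimum of AVC, MC = AVC. MC = 145 - 64q + 6q^2; setting MC = AVC gives 4q^2 - 32q = 0, so q = 8. min AVC = 17.
So the shutdown price is $17.

$17 per unit, at q = 8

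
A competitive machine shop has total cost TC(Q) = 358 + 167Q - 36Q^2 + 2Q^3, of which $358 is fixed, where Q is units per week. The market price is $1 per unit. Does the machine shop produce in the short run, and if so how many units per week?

Variable cost is VC = 167Q - 36Q^2 + 2Q^3, so AVC = VC/Q = 167 - 36Q + 2Q^2 and MC = dTC/dQ = 167 - 72Q + 6Q^2.
AVC is minimized where dAVC/dQ = -36 + 4Q = 0, at Q = 9; min AVC = 167 - 36·9 + 2·9^2 = $5.
With P < min AVC ($1 < $5), every unit sold adds to the loss.
The firm minimizes its loss by shutting down and losing only its fixed cost of $358.

Shut down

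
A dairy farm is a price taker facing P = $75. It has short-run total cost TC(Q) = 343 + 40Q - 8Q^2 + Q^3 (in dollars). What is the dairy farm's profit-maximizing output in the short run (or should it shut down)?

Variable cost is VC = 40Q - 8Q^2 + Q^3, so AVC = VC/Q = 40 - 8Q + Q^2 and MC = dTC/dQ = 40 - 16Q + 3Q^2.
AVC is minimized where dAVC/dQ = -8 + 2Q = 0, at Q = 4; min AVC = 40 - 8·4 + 4^2 = $24.
Since P = $75 ≥ min AVC = $24, price covers variable cost and the firm should produce.
Set P = MC: 75 = 40 - 16Q + 3Q^2 → -35 - 16Q + 3Q^2 = 0. The roots are Q = -5/3 and Q = 7; the profit-maximizing output is on the rising part of MC, so Q* = 7.
Check: AVC at Q = 7 is $33 ≤ P, so revenue covers variable cost.
Profit = P·Q − TC = 75·7 − 574 = -$49, a loss, but smaller than the $343 fixed cost the firm would lose by shutting down.

Produce at Q = 7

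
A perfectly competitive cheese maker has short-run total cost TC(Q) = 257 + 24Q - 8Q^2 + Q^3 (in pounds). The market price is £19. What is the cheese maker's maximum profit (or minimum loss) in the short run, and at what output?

AVC = 24 - 8Q + Q^2 has its minimum £8 at Q = 4; price £19 clears that bar, so the firm operates.
With MC = 24 - 16Q + 3Q^2, P = MC on the upward-sloping part at Q* = 5.
TR = 19·5 = 95. TC = 257 + 45 = 302. Profit = 95 − 302 = -£207.
That loss of £207 beats the £257 the firm would lose by shutting down; producing recovers £50 of fixed cost.

Profit = -£207 at Q = 5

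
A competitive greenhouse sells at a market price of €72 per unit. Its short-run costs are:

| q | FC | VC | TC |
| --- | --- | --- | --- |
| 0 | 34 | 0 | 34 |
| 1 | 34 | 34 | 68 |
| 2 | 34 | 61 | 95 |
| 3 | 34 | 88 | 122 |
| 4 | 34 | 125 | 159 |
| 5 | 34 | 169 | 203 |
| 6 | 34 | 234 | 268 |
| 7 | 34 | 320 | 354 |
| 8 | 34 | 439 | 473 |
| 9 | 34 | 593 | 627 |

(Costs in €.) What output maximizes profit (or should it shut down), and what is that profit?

q = 6; profit = €164

Tabulate TR − TC: q=0: -34; q=1: 4; q=2: 49; q=3: 94; q=4: 129; q=5: 157; q=6: 164; q=7: 150; q=8: 103; q=9: 21.
Profit is maximized at q = 6. AVC there is 234/6 = €39 ≤ P, so producing beats shutting down (which would give -€34).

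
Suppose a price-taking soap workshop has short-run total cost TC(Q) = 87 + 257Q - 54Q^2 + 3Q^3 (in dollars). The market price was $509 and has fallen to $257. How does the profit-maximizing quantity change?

AVC = 257 - 54Q + 3Q^2, minimized at Q = 9 where min AVC = $14. MC = 257 - 108Q + 9Q^2.
With P = $509 above the shutdown price, P = MC gives Q = 14.
At P = $257 ≥ min AVC, set P = MC: Q = 12. The firm stays open but cuts output.

Output falls from 14 to 12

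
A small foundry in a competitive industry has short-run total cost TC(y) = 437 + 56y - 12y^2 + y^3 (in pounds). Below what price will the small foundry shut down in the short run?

£20 per unit

Short-run supply begins at min AVC. From VC = 56y - 12y^2 + y^3, AVC = 56 - 12y + y^2.
dAVC/dy = -12 + 2y = 0 gives y = 6. min AVC = 56 - 12·6 + 6^2 = 20.
For P < £20 the firm produces nothing.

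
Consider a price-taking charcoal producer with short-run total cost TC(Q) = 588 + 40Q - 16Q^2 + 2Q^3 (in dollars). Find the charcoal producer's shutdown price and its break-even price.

Shutdown price = $8; break-even price = $110

AVC = 40 - 16Q + 2Q^2; minimized at Q = 4, giving min AVC = $8. That is the shutdown price.
ATC = 588/Q + 40 - 16Q + 2Q^2. Setting dATC/dQ = −588/Q^2 − 16 + 4Q = 0 gives Q = 7 (since 4·7^3 − 16·7^2 = 588).
min ATC = 588/7 + 40 − 16·7 + 2·7^2 = $110. That is the break-even price.
Between these two prices the firm operates at a loss; above $110 it earns a profit.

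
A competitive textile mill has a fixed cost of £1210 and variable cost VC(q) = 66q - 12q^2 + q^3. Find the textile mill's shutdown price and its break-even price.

Shutdown price = £30; break-even price = £165

AVC = 66 - 12q + q^2; minimized at q = 6, giving min AVC = £30. That is the shutdown price.
ATC = 1210/q + 66 - 12q + q^2. Setting dATC/dq = −1210/q^2 − 12 + 2q = 0 gives q = 11 (since 2·11^3 − 12·11^2 = 1210).
min ATC = 1210/11 + 66 − 12·11 + 11^2 = £165. That is the break-even price.
For £30 ≤ P < £165 the firm produces at a loss; below £30 it shuts down.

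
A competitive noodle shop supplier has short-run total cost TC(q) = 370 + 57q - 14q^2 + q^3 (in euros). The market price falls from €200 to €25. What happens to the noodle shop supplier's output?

AVC = 57 - 14q + q^2, minimized at q = 7 where min AVC = €8. MC = 57 - 28q + 3q^2.
With P = €200 above the shutdown price, P = MC gives q = 13.
At P = €25 ≥ min AVC, set P = MC: q = 8. The firm stays open but cuts output.

Output falls from 13 to 8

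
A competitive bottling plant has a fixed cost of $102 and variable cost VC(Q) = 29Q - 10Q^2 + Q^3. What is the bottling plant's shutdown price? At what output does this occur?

Short-run supply begins at min AVC. From VC = 29Q - 10Q^2 + Q^3, AVC = 29 - 10Q + Q^2.
At the minimum of AVC, MC = AVC. MC = 29 - 20Q + 3Q^2; setting MC = AVC gives 2Q^2 - 10Q = 0, so Q = 5. min AVC = 4.
For P < $4 the firm produces nothing.

$4 per unit, at Q = 5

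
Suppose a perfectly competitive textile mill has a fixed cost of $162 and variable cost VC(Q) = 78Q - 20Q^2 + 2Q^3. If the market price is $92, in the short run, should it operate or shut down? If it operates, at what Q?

Produce at Q = 7

Strip out fixed cost: VC = 78Q - 20Q^2 + 2Q^3. Then AVC = 78 - 20Q + 2Q^2 and MC = 78 - 40Q + 6Q^2.
AVC hits its minimum where MC = AVC, at Q = 5, giving min AVC = 78 - 20·5 + 2·5^2 = $28.
Because $92 ≥ $28, revenue can cover variable cost; the firm operates.
Set P = MC: 92 = 78 - 40Q + 6Q^2 → -14 - 40Q + 6Q^2 = 0. The roots are Q = -1/3 and Q = 7; the profit-maximizing output is on the rising part of MC, so Q* = 7.
Check: AVC at Q = 7 is $36 ≤ P, so revenue covers variable cost.
Profit = P·Q − TC = 92·7 − 414 = $230.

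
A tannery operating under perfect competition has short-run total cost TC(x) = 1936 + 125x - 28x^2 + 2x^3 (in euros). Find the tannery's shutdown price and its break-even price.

Shutdown price = €27; break-even price = €235

Shutdown price = min AVC. AVC = 125 - 28x + 2x^2, with vertex at x = 7 and minimum €27.
ATC = 1936/x + 125 - 28x + 2x^2. Setting dATC/dx = −1936/x^2 − 28 + 4x = 0 gives x = 11 (since 4·11^3 − 28·11^2 = 1936).
min ATC = 1936/11 + 125 − 28·11 + 2·11^2 = €235. That is the break-even price.
Between these two prices the firm operates at a loss; above €235 it earns a profit.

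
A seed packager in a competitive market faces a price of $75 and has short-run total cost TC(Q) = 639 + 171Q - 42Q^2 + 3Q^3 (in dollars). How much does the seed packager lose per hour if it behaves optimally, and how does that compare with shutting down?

Profit = -$255 at Q = 8

AVC = 171 - 42Q + 3Q^2 has its minimum $24 at Q = 7; price $75 clears that bar, so the firm operates.
MC = 171 - 84Q + 9Q^2. Setting P = MC and taking the root on the rising branch gives Q* = 8.
TR = 75·8 = 600. TC = 639 + 216 = 855. Profit = 600 − 855 = -$255.
That loss of $255 beats the $639 the firm would lose by shutting down; producing recovers $384 of fixed cost.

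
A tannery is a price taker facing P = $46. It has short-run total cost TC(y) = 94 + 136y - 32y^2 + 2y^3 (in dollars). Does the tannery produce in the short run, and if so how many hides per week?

Produce at y = 9

Strip out fixed cost: VC = 136y - 32y^2 + 2y^3. Then AVC = 136 - 32y + 2y^2 and MC = 136 - 64y + 6y^2.
AVC is minimized where dAVC/dy = -32 + 4y = 0, at y = 8; min AVC = 136 - 32·8 + 2·8^2 = $8.
P = $46 exceeds min AVC = $8, so the firm stays open.
Set P = MC: 46 = 136 - 64y + 6y^2 → 90 - 64y + 6y^2 = 0. The roots are y = 5/3 and y = 9; the profit-maximizing output is on the rising part of MC, so y* = 9.
Check: AVC at y = 9 is $10 ≤ P, so revenue covers variable cost.
Profit = P·y − TC = 46·9 − 184 = $230.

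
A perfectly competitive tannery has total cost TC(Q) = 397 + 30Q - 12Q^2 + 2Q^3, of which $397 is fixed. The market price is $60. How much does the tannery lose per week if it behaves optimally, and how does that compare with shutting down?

Profit = -$197 at Q = 5

AVC = 30 - 12Q + 2Q^2 has its minimum $12 at Q = 3; price $60 clears that bar, so the firm operates.
With MC = 30 - 24Q + 6Q^2, P = MC on the upward-sloping part at Q* = 5.
TR = 60·5 = 300. TC = 397 + 100 = 497. Profit = 300 − 497 = -$197.
By producing, the firm covers all variable cost plus $200 of fixed cost; shutting down would lose the full $397.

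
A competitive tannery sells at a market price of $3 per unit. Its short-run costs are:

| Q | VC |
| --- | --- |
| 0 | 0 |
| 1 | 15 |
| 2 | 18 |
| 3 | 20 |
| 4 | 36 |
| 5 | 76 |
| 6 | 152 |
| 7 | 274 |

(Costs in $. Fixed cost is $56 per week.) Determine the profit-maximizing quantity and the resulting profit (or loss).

Tabulate TR − TC: Q=0: -56; Q=1: -68; Q=2: -68; Q=3: -67; Q=4: -80; Q=5: -117; Q=6: -190; Q=7: -309.
Profit is highest at Q = 0. Equivalently, the lowest AVC in the table is 20/3 ≈ $6.67 at Q = 3, and P = $3 falls below it — price never covers variable cost, so the firm shuts down and loses only its fixed cost.

Q = 0 (shut down); profit = -$56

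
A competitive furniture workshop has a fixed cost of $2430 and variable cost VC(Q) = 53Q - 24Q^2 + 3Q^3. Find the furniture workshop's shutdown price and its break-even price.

AVC = 53 - 24Q + 3Q^2; minimized at Q = 4, giving min AVC = $5. That is the shutdown price.
ATC = 2430/Q + 53 - 24Q + 3Q^2. Setting dATC/dQ = −2430/Q^2 − 24 + 6Q = 0 gives Q = 9 (since 6·9^3 − 24·9^2 = 2430).
min ATC = 2430/9 + 53 − 24·9 + 3·9^2 = $350. That is the break-even price.
Between these two prices the firm operates at a loss; above $350 it earns a profit.

Shutdown price = $5; break-even price = $350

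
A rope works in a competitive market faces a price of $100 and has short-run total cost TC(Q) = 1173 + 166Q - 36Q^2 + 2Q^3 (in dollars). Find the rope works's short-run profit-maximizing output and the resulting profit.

Profit = -$205 at Q = 11

AVC = 166 - 36Q + 2Q^2; min AVC = $4 at Q = 9. Since P = $100 ≥ min AVC, the firm produces.
MC = 166 - 72Q + 6Q^2. Setting P = MC and taking the root on the rising branch gives Q* = 11.
TR = 100·11 = 1100. TC = 1173 + 132 = 1305. Profit = 1100 − 1305 = -$205.
That loss of $205 beats the $1173 the firm would lose by shutting down; producing recovers $968 of fixed cost.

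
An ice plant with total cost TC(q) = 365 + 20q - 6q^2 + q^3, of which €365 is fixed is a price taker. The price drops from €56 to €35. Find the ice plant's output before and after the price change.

Output falls from 6 to 5

MC = 20 - 12q + 3q^2; the shutdown threshold is min AVC = €11 (at q = 3).
At P = €56 ≥ min AVC, set P = MC on the rising branch: q = 6.
At P = €35 ≥ min AVC, set P = MC: q = 5. The firm stays open but cuts output.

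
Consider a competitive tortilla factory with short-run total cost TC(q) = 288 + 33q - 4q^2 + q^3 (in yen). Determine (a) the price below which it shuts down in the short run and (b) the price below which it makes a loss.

Shutdown price = ¥29; break-even price = ¥93

AVC = 33 - 4q + q^2; minimized at q = 2, giving min AVC = ¥29. That is the shutdown price.
ATC = 288/q + 33 - 4q + q^2. Setting dATC/dq = −288/q^2 − 4 + 2q = 0 gives q = 6 (since 2·6^3 − 4·6^2 = 288).
min ATC = 288/6 + 33 − 4·6 + 6^2 = ¥93. That is the break-even price.
For ¥29 ≤ P < ¥93 the firm produces at a loss; below ¥29 it shuts down.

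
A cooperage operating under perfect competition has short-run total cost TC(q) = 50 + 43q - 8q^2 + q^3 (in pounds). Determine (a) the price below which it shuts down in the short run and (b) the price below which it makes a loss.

Shutdown price = £27; break-even price = £38

AVC = 43 - 8q + q^2; minimized at q = 4, giving min AVC = £27. That is the shutdown price.
ATC = 50/q + 43 - 8q + q^2. Setting dATC/dq = −50/q^2 − 8 + 2q = 0 gives q = 5 (since 2·5^3 − 8·5^2 = 50).
min ATC = 50/5 + 43 − 8·5 + 5^2 = £38. That is the break-even price.
For £27 ≤ P < £38 the firm produces at a loss; below £27 it shuts down.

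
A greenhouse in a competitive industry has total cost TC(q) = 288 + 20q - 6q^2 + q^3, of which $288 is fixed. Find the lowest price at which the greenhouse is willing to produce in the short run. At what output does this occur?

The firm shuts down when price falls below the minimum of average variable cost. AVC = VC/q = 20 - 6q + q^2.
dAVC/dq = -6 + 2q = 0 gives q = 3. min AVC = 20 - 6·3 + 3^2 = 11.
The firm shuts down for any P below $11.

$11 per unit, at q = 3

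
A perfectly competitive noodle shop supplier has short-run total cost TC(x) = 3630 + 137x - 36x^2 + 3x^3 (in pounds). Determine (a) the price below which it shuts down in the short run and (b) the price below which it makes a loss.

Shutdown price = min AVC. AVC = 137 - 36x + 3x^2, with vertex at x = 6 and minimum £29.
ATC = 3630/x + 137 - 36x + 3x^2. Setting dATC/dx = −3630/x^2 − 36 + 6x = 0 gives x = 11 (since 6·11^3 − 36·11^2 = 3630).
min ATC = 3630/11 + 137 − 36·11 + 3·11^2 = £434. That is the break-even price.
Between these two prices the firm operates at a loss; above £434 it earns a profit.

Shutdown price = £29; break-even price = £434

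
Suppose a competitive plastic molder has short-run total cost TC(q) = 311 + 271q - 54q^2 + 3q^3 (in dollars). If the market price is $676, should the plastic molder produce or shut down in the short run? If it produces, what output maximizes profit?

Produce at q = 15

Variable cost is VC = 271q - 54q^2 + 3q^3, so AVC = VC/q = 271 - 54q + 3q^2 and MC = dTC/dq = 271 - 108q + 9q^2.
The AVC parabola has its vertex at q = 54/6 = 9, where AVC = 271 - 54·9 + 3·9^2 = $28.
Because $676 ≥ $28, revenue can cover variable cost; the firm operates.
Solving P = MC: -405 - 108q + 9q^2 = 0 ⇒ q = -3 or 15. On the upward-sloping branch, q* = 15.
Check: AVC at q = 15 is $136 ≤ P, so revenue covers variable cost.
Profit = P·q − TC = 676·15 − 2351 = $7789.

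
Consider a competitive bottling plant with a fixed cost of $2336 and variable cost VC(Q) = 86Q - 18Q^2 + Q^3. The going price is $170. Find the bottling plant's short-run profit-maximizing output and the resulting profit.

Profit = -$376 at Q = 14

AVC = 86 - 18Q + Q^2; min AVC = $5 at Q = 9. Since P = $170 ≥ min AVC, the firm produces.
MC = 86 - 36Q + 3Q^2. Setting P = MC and taking the root on the rising branch gives Q* = 14.
TR = 170·14 = 2380. TC = 2336 + 420 = 2756. Profit = 2380 − 2756 = -$376.
Shutting down would mean losing the fixed cost of $2336, so operating at a loss of $376 is better by $1960.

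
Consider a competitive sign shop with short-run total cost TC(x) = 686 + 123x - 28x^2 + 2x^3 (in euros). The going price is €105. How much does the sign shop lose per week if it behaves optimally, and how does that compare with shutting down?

Profit = -€38 at x = 9

AVC = 123 - 28x + 2x^2; min AVC = €25 at x = 7. Since P = €105 ≥ min AVC, the firm produces.
With MC = 123 - 56x + 6x^2, P = MC on the upward-sloping part at x* = 9.
TR = 105·9 = 945. TC = 686 + 297 = 983. Profit = 945 − 983 = -€38.
That loss of €38 beats the €686 the firm would lose by shutting down; producing recovers €648 of fixed cost.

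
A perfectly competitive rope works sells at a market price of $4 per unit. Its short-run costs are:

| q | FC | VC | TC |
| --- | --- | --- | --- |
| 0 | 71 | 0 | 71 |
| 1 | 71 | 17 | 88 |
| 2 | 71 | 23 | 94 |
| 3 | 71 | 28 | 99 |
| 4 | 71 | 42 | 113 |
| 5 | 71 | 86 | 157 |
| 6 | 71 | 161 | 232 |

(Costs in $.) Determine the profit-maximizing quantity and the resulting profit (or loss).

Profit at each row (π = 4q − TC): q=0: -71; q=1: -84; q=2: -86; q=3: -87; q=4: -97; q=5: -137; q=6: -208.
Profit is highest at q = 0. Equivalently, the lowest AVC in the table is 28/3 ≈ $9.33 at q = 3, and P = $4 falls below it — price never covers variable cost, so the firm shuts down and loses only its fixed cost.

q = 0 (shut down); profit = -$71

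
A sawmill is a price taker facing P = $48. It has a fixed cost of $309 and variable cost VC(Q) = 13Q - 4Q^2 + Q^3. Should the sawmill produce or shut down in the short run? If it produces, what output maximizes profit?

Variable cost is VC = 13Q - 4Q^2 + Q^3, so AVC = VC/Q = 13 - 4Q + Q^2 and MC = dTC/dQ = 13 - 8Q + 3Q^2.
The AVC parabola has its vertex at Q = 4/2 = 2, where AVC = 13 - 4·2 + 2^2 = $9.
Since P = $48 ≥ min AVC = $9, price covers variable cost and the firm should produce.
Solving P = MC: -35 - 8Q + 3Q^2 = 0 ⇒ Q = -7/3 or 5. On the upward-sloping branch, Q* = 5.
Check: AVC at Q = 5 is $18 ≤ P, so revenue covers variable cost.
Profit = P·Q − TC = 48·5 − 399 = -$159, a loss, but smaller than the $309 fixed cost the firm would lose by shutting down.

Produce at Q = 5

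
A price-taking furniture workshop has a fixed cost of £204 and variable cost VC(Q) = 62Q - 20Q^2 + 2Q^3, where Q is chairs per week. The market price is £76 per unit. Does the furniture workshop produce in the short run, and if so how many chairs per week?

Variable cost is VC = 62Q - 20Q^2 + 2Q^3, so AVC = VC/Q = 62 - 20Q + 2Q^2 and MC = dTC/dQ = 62 - 40Q + 6Q^2.
The AVC parabola has its vertex at Q = 20/4 = 5, where AVC = 62 - 20·5 + 2·5^2 = £12.
Because £76 ≥ £12, revenue can cover variable cost; the firm operates.
Set P = MC: 76 = 62 - 40Q + 6Q^2 → -14 - 40Q + 6Q^2 = 0. The roots are Q = -1/3 and Q = 7; the profit-maximizing output is on the rising part of MC, so Q* = 7.
Check: AVC at Q = 7 is £20 ≤ P, so revenue covers variable cost.
Profit = P·Q − TC = 76·7 − 344 = £188.

Produce at Q = 7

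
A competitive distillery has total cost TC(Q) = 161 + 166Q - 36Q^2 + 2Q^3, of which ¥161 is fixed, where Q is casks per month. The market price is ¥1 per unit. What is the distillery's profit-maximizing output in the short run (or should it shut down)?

Variable cost is VC = 166Q - 36Q^2 + 2Q^3, so AVC = VC/Q = 166 - 36Q + 2Q^2 and MC = dTC/dQ = 166 - 72Q + 6Q^2.
AVC is minimized where dAVC/dQ = -36 + 4Q = 0, at Q = 9; min AVC = 166 - 36·9 + 2·9^2 = ¥4.
With P < min AVC (¥1 < ¥4), every unit sold adds to the loss.
Shutting down limits the loss to fixed cost, ¥161.

Shut down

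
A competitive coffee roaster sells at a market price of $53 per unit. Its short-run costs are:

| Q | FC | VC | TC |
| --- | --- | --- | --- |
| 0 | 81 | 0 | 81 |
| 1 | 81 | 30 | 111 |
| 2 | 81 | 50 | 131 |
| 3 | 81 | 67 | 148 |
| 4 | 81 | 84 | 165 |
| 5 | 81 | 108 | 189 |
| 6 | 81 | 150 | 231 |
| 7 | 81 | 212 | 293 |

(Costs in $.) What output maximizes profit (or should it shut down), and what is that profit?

Tabulate TR − TC: Q=0: -81; Q=1: -58; Q=2: -25; Q=3: 11; Q=4: 47; Q=5: 76; Q=6: 87; Q=7: 78.
Profit is maximized at Q = 6. AVC there is 150/6 = $25 ≤ P, so producing beats shutting down (which would give -$81).

Q = 6; profit = $87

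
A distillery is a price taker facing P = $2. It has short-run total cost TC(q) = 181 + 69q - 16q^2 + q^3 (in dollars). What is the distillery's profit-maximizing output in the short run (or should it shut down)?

Variable cost is VC = 69q - 16q^2 + q^3, so AVC = VC/q = 69 - 16q + q^2 and MC = dTC/dq = 69 - 32q + 3q^2.
AVC hits its minimum where MC = AVC, at q = 8, giving min AVC = 69 - 16·8 + 8^2 = $5.
P = $2 lies below min AVC = $5; no output level covers variable cost.
Shutting down limits the loss to fixed cost, $181.

Shut down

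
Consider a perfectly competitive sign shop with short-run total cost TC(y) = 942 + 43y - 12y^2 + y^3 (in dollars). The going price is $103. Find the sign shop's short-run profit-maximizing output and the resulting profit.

AVC = 43 - 12y + y^2 has its minimum $7 at y = 6; price $103 clears that bar, so the firm operates.
With MC = 43 - 24y + 3y^2, P = MC on the upward-sloping part at y* = 10.
TR = 103·10 = 1030. TC = 942 + 230 = 1172. Profit = 1030 − 1172 = -$142.
Shutting down would mean losing the fixed cost of $942, so operating at a loss of $142 is better by $800.

Profit = -$142 at y = 10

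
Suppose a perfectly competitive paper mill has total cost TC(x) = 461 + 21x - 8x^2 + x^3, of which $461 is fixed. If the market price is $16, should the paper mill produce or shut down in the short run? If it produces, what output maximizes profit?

Variable cost is VC = 21x - 8x^2 + x^3, so AVC = VC/x = 21 - 8x + x^2 and MC = dTC/dx = 21 - 16x + 3x^2.
AVC is minimized where dAVC/dx = -8 + 2x = 0, at x = 4; min AVC = 21 - 8·4 + 4^2 = $5.
Because $16 ≥ $5, revenue can cover variable cost; the firm operates.
Solving P = MC: 5 - 16x + 3x^2 = 0 ⇒ x = 1/3 or 5. On the upward-sloping branch, x* = 5.
Check: AVC at x = 5 is $6 ≤ P, so revenue covers variable cost.
Profit = P·x − TC = 16·5 − 491 = -$411, a loss, but smaller than the $461 fixed cost the firm would lose by shutting down.

Produce at x = 5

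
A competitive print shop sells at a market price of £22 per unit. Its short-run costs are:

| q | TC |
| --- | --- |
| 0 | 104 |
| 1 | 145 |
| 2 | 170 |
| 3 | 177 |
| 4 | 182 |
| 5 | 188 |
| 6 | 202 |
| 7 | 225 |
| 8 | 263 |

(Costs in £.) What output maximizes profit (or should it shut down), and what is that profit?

q = 6; profit = -£70

Tabulate TR − TC: q=0: -104; q=1: -123; q=2: -126; q=3: -111; q=4: -94; q=5: -78; q=6: -70; q=7: -71; q=8: -87.
Profit is maximized at q = 6. AVC there is 98/6 = £16.33 ≤ P, so producing beats shutting down (which would give -£104).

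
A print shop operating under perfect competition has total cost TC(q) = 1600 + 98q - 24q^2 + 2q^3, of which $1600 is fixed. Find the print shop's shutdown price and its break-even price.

Shutdown price = $26; break-even price = $218

AVC = 98 - 24q + 2q^2; minimized at q = 6, giving min AVC = $26. That is the shutdown price.
ATC = 1600/q + 98 - 24q + 2q^2. Setting dATC/dq = −1600/q^2 − 24 + 4q = 0 gives q = 10 (since 4·10^3 − 24·10^2 = 1600).
min ATC = 1600/10 + 98 − 24·10 + 2·10^2 = $218. That is the break-even price.
Between these two prices the firm operates at a loss; above $218 it earns a profit.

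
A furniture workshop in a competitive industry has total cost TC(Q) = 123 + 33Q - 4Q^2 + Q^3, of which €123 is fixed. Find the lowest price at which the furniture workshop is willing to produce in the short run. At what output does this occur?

€29 per unit, at Q = 2

The shutdown price is the minimum of AVC. VC = 33Q - 4Q^2 + Q^3, so AVC = 33 - 4Q + Q^2.
dAVC/dQ = -4 + 2Q = 0 gives Q = 2. min AVC = 33 - 4·2 + 2^2 = 29.
The firm shuts down for any P below €29.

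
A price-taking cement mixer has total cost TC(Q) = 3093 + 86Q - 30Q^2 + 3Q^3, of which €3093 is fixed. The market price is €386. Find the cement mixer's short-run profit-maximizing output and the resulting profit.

AVC = 86 - 30Q + 3Q^2; min AVC = €11 at Q = 5. Since P = €386 ≥ min AVC, the firm produces.
With MC = 86 - 60Q + 9Q^2, P = MC on the upward-sloping part at Q* = 10.
TR = 386·10 = 3860. TC = 3093 + 860 = 3953. Profit = 3860 − 3953 = -€93.
By producing, the firm covers all variable cost plus €3000 of fixed cost; shutting down would lose the full €3093.

Profit = -€93 at Q = 10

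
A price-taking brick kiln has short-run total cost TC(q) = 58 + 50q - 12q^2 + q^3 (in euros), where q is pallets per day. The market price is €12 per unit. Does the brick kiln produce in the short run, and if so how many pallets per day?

Shut down

From TC, MC = TC'(q) = 50 - 24q + 3q^2 and AVC = VC/q = 50 - 12q + q^2.
The AVC parabola has its vertex at q = 12/2 = 6, where AVC = 50 - 12·6 + 6^2 = €14.
P = €12 lies below min AVC = €14; no output level covers variable cost.
Shutting down limits the loss to fixed cost, €58.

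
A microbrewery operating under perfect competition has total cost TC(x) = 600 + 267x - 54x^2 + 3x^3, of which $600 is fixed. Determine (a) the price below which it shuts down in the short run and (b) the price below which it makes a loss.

Shutdown price = min AVC. AVC = 267 - 54x + 3x^2, with vertex at x = 9 and minimum $24.
ATC = 600/x + 267 - 54x + 3x^2. Setting dATC/dx = −600/x^2 − 54 + 6x = 0 gives x = 10 (since 6·10^3 − 54·10^2 = 600).
min ATC = 600/10 + 267 − 54·10 + 3·10^2 = $87. That is the break-even price.
Between these two prices the firm operates at a loss; above $87 it earns a profit.

Shutdown price = $24; break-even price = $87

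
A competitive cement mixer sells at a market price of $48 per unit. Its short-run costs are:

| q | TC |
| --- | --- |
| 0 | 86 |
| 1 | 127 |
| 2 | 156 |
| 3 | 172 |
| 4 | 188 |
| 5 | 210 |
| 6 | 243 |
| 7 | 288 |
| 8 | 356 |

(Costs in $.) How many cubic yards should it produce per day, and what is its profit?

q = 7; profit = $48

Profit at each row (π = 48q − TC): q=0: -86; q=1: -79; q=2: -60; q=3: -28; q=4: 4; q=5: 30; q=6: 45; q=7: 48; q=8: 28.
Profit is maximized at q = 7. AVC there is 202/7 = $28.86 ≤ P, so producing beats shutting down (which would give -$86).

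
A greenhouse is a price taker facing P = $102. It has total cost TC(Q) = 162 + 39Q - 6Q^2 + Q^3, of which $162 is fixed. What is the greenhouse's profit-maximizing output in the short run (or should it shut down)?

Produce at Q = 7

Strip out fixed cost: VC = 39Q - 6Q^2 + Q^3. Then AVC = 39 - 6Q + Q^2 and MC = 39 - 12Q + 3Q^2.
AVC hits its minimum where MC = AVC, at Q = 3, giving min AVC = 39 - 6·3 + 3^2 = $30.
Because $102 ≥ $30, revenue can cover variable cost; the firm operates.
Solving P = MC: -63 - 12Q + 3Q^2 = 0 ⇒ Q = -3 or 7. On the upward-sloping branch, Q* = 7.
Check: AVC at Q = 7 is $46 ≤ P, so revenue covers variable cost.
Profit = P·Q − TC = 102·7 − 484 = $230.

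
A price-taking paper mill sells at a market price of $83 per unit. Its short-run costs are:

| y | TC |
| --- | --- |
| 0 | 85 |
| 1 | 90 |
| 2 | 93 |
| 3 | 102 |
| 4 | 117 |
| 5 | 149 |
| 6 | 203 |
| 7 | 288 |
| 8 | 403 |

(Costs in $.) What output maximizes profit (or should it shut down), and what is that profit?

y = 6; profit = $295

Profit at each row (π = 83y − TC): y=0: -85; y=1: -7; y=2: 73; y=3: 147; y=4: 215; y=5: 266; y=6: 295; y=7: 293; y=8: 261.
Profit is maximized at y = 6. AVC there is 118/6 = $19.67 ≤ P, so producing beats shutting down (which would give -$85).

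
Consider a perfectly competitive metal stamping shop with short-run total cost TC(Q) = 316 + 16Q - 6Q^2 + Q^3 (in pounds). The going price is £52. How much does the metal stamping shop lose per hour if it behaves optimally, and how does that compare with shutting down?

Profit = -£100 at Q = 6

AVC = 16 - 6Q + Q^2; min AVC = £7 at Q = 3. Since P = £52 ≥ min AVC, the firm produces.
MC = 16 - 12Q + 3Q^2. Setting P = MC and taking the root on the rising branch gives Q* = 6.
TR = 52·6 = 312. TC = 316 + 96 = 412. Profit = 312 − 412 = -£100.
By producing, the firm covers all variable cost plus £216 of fixed cost; shutting down would lose the full £316.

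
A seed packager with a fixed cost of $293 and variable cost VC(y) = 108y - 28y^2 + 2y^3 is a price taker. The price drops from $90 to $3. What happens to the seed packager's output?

AVC = 108 - 28y + 2y^2, minimized at y = 7 where min AVC = $10. MC = 108 - 56y + 6y^2.
With P = $90 above the shutdown price, P = MC gives y = 9.
At P = $3 < min AVC = $10, price no longer covers variable cost at any output, so the firm shuts down: y = 0.

Output falls from 9 to 0 (the firm shuts down)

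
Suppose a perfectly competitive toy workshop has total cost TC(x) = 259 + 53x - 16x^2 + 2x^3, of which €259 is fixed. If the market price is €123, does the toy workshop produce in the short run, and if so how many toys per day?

Strip out fixed cost: VC = 53x - 16x^2 + 2x^3. Then AVC = 53 - 16x + 2x^2 and MC = 53 - 32x + 6x^2.
The AVC parabola has its vertex at x = 16/4 = 4, where AVC = 53 - 16·4 + 2·4^2 = €21.
P = €123 exceeds min AVC = €21, so the firm stays open.
P = MC gives -70 - 32x + 6x^2 = 0, with roots -5/3 and 7. Take the larger (rising MC): x* = 7.
Check: AVC at x = 7 is €39 ≤ P, so revenue covers variable cost.
Profit = P·x − TC = 123·7 − 532 = €329.

Produce at x = 7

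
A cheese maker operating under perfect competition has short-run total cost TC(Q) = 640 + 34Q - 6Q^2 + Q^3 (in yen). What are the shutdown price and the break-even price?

Shutdown price = ¥25; break-even price = ¥130

AVC = 34 - 6Q + Q^2; minimized at Q = 3, giving min AVC = ¥25. That is the shutdown price.
ATC = 640/Q + 34 - 6Q + Q^2. Setting dATC/dQ = −640/Q^2 − 6 + 2Q = 0 gives Q = 8 (since 2·8^3 − 6·8^2 = 640).
min ATC = 640/8 + 34 − 6·8 + 8^2 = ¥130. That is the break-even price.
For ¥25 ≤ P < ¥130 the firm produces at a loss; below ¥25 it shuts down.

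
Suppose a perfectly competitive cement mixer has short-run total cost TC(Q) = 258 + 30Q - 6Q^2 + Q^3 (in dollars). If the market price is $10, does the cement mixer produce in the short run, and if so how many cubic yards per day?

Strip out fixed cost: VC = 30Q - 6Q^2 + Q^3. Then AVC = 30 - 6Q + Q^2 and MC = 30 - 12Q + 3Q^2.
AVC is minimized where dAVC/dQ = -6 + 2Q = 0, at Q = 3; min AVC = 30 - 6·3 + 3^2 = $21.
P = $10 lies below min AVC = $21; no output level covers variable cost.
Shutting down limits the loss to fixed cost, $258.

Shut down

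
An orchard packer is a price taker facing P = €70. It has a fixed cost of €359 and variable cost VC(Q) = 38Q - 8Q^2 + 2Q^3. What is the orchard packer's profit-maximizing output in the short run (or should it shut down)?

Strip out fixed cost: VC = 38Q - 8Q^2 + 2Q^3. Then AVC = 38 - 8Q + 2Q^2 and MC = 38 - 16Q + 6Q^2.
The AVC parabola has its vertex at Q = 8/4 = 2, where AVC = 38 - 8·2 + 2·2^2 = €30.
Because €70 ≥ €30, revenue can cover variable cost; the firm operates.
Solving P = MC: -32 - 16Q + 6Q^2 = 0 ⇒ Q = -4/3 or 4. On the upward-sloping branch, Q* = 4.
Check: AVC at Q = 4 is €38 ≤ P, so revenue covers variable cost.
Profit = P·Q − TC = 70·4 − 511 = -€231, a loss, but smaller than the €359 fixed cost the firm would lose by shutting down.

Produce at Q = 4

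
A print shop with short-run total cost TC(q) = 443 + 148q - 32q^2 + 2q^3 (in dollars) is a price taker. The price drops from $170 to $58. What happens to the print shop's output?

AVC = 148 - 32q + 2q^2, minimized at q = 8 where min AVC = $20. MC = 148 - 64q + 6q^2.
At P = $170 ≥ min AVC, set P = MC on the rising branch: q = 11.
At P = $58 ≥ min AVC, set P = MC: q = 9. The firm stays open but cuts output.

Output falls from 11 to 9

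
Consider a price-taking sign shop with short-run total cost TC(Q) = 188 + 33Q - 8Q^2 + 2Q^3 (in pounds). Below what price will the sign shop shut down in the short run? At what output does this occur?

£25 per unit, at Q = 2

Short-run supply begins at min AVC. From VC = 33Q - 8Q^2 + 2Q^3, AVC = 33 - 8Q + 2Q^2.
dAVC/dQ = -8 + 4Q = 0 gives Q = 2. min AVC = 33 - 8·2 + 2·2^2 = 25.
So the shutdown price is £25.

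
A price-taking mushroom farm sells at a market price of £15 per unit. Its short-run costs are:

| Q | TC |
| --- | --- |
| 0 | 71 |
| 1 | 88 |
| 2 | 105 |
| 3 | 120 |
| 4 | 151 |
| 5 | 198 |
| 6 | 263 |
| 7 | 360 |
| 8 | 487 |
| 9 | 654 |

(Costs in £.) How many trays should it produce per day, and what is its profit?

Tabulate TR − TC: Q=0: -71; Q=1: -73; Q=2: -75; Q=3: -75; Q=4: -91; Q=5: -123; Q=6: -173; Q=7: -255; Q=8: -367; Q=9: -519.
Profit is highest at Q = 0. Equivalently, the lowest AVC in the table is 49/3 ≈ £16.33 at Q = 3, and P = £15 falls below it — price never covers variable cost, so the firm shuts down and loses only its fixed cost.

Q = 0 (shut down); profit = -£71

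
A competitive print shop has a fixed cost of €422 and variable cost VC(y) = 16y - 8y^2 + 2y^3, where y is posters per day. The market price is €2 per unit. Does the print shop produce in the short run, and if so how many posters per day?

From TC, MC = TC'(y) = 16 - 16y + 6y^2 and AVC = VC/y = 16 - 8y + 2y^2.
The AVC parabola has its vertex at y = 8/4 = 2, where AVC = 16 - 8·2 + 2·2^2 = €8.
Since P = €2 < min AVC = €8, price fails to cover variable cost at any output.
The firm minimizes its loss by shutting down and losing only its fixed cost of €422.

Shut down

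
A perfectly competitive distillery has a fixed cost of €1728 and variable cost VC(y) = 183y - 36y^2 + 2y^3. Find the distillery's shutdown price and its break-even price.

Shutdown price = min AVC. AVC = 183 - 36y + 2y^2, with vertex at y = 9 and minimum €21.
ATC = 1728/y + 183 - 36y + 2y^2. Setting dATC/dy = −1728/y^2 − 36 + 4y = 0 gives y = 12 (since 4·12^3 − 36·12^2 = 1728).
min ATC = 1728/12 + 183 − 36·12 + 2·12^2 = €183. That is the break-even price.
Between these two prices the firm operates at a loss; above €183 it earns a profit.

Shutdown price = €21; break-even price = €183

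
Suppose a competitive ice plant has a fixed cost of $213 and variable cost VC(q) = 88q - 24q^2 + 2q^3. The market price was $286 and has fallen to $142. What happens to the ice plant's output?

MC = 88 - 48q + 6q^2; the shutdown threshold is min AVC = $16 (at q = 6).
At P = $286 ≥ min AVC, set P = MC on the rising branch: q = 11.
At P = $142 ≥ min AVC, set P = MC: q = 9. The firm stays open but cuts output.

Output falls from 11 to 9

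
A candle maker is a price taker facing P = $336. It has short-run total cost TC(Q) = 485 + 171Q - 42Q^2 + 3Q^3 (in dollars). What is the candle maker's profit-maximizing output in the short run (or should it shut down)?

Strip out fixed cost: VC = 171Q - 42Q^2 + 3Q^3. Then AVC = 171 - 42Q + 3Q^2 and MC = 171 - 84Q + 9Q^2.
AVC hits its minimum where MC = AVC, at Q = 7, giving min AVC = 171 - 42·7 + 3·7^2 = $24.
Because $336 ≥ $24, revenue can cover variable cost; the firm operates.
Solving P = MC: -165 - 84Q + 9Q^2 = 0 ⇒ Q = -5/3 or 11. On the upward-sloping branch, Q* = 11.
Check: AVC at Q = 11 is $72 ≤ P, so revenue covers variable cost.
Profit = P·Q − TC = 336·11 − 1277 = $2419.

Produce at Q = 11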